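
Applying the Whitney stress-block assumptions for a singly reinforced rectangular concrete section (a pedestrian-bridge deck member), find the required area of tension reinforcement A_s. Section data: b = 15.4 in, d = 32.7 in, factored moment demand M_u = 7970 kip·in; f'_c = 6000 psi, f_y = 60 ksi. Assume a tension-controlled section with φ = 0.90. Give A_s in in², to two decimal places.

A_s ≈ 4.78 in²

M_n = M_u/φ = 7970/0.90 = 8855.56 kip·in.
From M_n = 0.85 f'_c a b (d − a/2):
a = d − √(d² − 2M_n/(0.85 f'_c b)) = 32.7 − √(32.7² − 2 × 8855.56/(0.85 × 6 × 15.4)) = 3.652 in.
A_s = 0.85 f'_c a b / f_y = 0.85 × 6 × 3.652 × 15.4 / 60 = 4.780 in².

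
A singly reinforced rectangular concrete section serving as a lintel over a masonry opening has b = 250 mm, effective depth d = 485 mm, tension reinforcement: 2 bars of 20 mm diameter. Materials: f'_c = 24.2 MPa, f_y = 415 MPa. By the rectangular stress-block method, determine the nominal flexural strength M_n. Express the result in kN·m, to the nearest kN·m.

M_n ≈ 120 kN·m

A_s = 2 × 314 = 628 mm².
T = A_s f_y = 628 × 415 = 260620 N = 260.62 kN.
From C = T: a = T/(0.85 f'_c b) = 260620/(0.85 × 24.2 × 250) = 50.68 mm.
M_n = T(d − a/2) = 260.62 kN × (485 − 25.34) mm = 119.80 kN·m.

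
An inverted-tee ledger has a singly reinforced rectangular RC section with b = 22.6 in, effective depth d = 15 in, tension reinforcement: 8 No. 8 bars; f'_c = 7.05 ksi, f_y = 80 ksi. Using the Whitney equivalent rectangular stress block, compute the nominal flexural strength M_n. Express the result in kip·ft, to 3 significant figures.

A_s = 8 × 0.79 = 6.32 in².
T = A_s f_y = 6.32 × 80 = 505.6 kips.
a = T/(0.85 f'_c b) = 505.6/(0.85 × 7.05 × 22.6) = 3.733 in.
M_n = T(d − a/2) = 505.6 × (15 − 1.8665) = 6640.3 kip·in = 6640.3/12 = 553.36 kip·ft.

M_n ≈ 553 kip·ft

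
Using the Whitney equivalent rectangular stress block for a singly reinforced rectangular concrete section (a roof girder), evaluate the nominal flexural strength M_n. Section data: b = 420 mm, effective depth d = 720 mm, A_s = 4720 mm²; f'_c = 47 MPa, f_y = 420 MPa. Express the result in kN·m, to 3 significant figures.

M_n ≈ 1310 kN·m

T = A_s f_y = 4720 × 420 = 1982400 N = 1982.4 kN.
From C = T: a = T/(0.85 f'_c b) = 1982400/(0.85 × 47 × 420) = 118.15 mm.
M_n = T(d − a/2) = 1982.4 kN × (720 − 59.075) mm = 1310.22 kN·m.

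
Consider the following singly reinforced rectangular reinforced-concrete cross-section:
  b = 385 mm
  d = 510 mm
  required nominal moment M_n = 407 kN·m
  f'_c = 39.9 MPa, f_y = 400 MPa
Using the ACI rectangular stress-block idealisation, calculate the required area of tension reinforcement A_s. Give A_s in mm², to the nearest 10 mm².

A_s ≈ 2130 mm²

With M_n = 0.85 f'_c a b (d − a/2), solve the quadratic for a:
a = d − √(d² − 2M_n/(0.85 f'_c b)) = 510 − √(510² − 2 × 407×10⁶/(0.85 × 39.9 × 385)) = 65.30 mm.
A_s = 0.85 f'_c a b / f_y = 0.85 × 39.9 × 65.30 × 385 / 400 = 2131.6 mm².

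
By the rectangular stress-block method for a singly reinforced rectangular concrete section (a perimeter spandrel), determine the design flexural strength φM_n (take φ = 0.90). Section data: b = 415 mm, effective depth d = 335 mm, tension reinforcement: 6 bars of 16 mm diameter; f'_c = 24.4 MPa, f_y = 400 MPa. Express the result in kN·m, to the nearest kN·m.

A_s = 6 × 201 = 1206 mm².
T = A_s f_y = 1206 × 400 = 482400 N = 482.4 kN.
From C = T: a = T/(0.85 f'_c b) = 482400/(0.85 × 24.4 × 415) = 56.05 mm.
M_n = T(d − a/2) = 482.4 kN × (335 − 28.025) mm = 148.08 kN·m.
φM_n = 0.90 × 148.08 = 133.27 kN·m.

φM_n ≈ 133 kN·m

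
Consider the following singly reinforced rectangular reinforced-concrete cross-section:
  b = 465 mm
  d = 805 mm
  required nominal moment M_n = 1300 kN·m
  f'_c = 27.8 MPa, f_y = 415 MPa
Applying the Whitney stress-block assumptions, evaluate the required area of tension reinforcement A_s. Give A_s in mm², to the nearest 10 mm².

With M_n = 0.85 f'_c a b (d − a/2), solve the quadratic for a:
a = d − √(d² − 2M_n/(0.85 f'_c b)) = 805 − √(805² − 2 × 1300×10⁶/(0.85 × 27.8 × 465)) = 163.59 mm.
A_s = 0.85 f'_c a b / f_y = 0.85 × 27.8 × 163.59 × 465 / 415 = 4331.4 mm².

A_s ≈ 4330 mm²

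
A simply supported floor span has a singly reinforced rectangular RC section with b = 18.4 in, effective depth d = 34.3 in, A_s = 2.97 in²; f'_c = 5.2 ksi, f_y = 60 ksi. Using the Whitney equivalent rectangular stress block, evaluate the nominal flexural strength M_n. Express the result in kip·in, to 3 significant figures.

T = A_s f_y = 2.97 × 60 = 178.2 kips.
a = T/(0.85 f'_c b) = 178.2/(0.85 × 5.2 × 18.4) = 2.191 in.
M_n = T(d − a/2) = 178.2 × (34.3 − 1.0955) = 5917.0 kip·in.

M_n ≈ 5920 kip·in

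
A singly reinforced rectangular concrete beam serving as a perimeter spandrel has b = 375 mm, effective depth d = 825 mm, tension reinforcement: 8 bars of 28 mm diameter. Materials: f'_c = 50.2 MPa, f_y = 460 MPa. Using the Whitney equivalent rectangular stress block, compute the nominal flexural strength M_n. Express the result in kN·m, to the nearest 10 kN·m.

A_s = 8 × 616 = 4928 mm².
T = A_s f_y = 4928 × 460 = 2266880 N = 2266.88 kN.
From C = T: a = T/(0.85 f'_c b) = 2266880/(0.85 × 50.2 × 375) = 141.67 mm.
M_n = T(d − a/2) = 2266.88 kN × (825 − 70.835) mm = 1709.60 kN·m.

M_n ≈ 1710 kN·m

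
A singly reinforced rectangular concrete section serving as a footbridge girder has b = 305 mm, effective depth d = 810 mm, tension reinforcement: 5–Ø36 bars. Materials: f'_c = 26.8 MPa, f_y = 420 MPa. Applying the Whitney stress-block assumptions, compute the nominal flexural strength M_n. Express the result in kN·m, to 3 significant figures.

A_s = 5 × 1018 = 5090 mm².
T = A_s f_y = 5090 × 420 = 2137800 N = 2137.8 kN.
From C = T: a = T/(0.85 f'_c b) = 2137800/(0.85 × 26.8 × 305) = 307.69 mm.
M_n = T(d − a/2) = 2137.8 kN × (810 − 153.845) mm = 1402.73 kN·m.

M_n ≈ 1400 kN·m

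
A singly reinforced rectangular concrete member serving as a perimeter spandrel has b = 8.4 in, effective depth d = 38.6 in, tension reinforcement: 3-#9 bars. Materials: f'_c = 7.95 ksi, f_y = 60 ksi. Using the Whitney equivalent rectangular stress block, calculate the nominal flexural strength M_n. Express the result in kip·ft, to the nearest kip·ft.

A_s = 3 × 1 = 3 in².
T = A_s f_y = 3 × 60 = 180 kips.
a = T/(0.85 f'_c b) = 180/(0.85 × 7.95 × 8.4) = 3.171 in.
M_n = T(d − a/2) = 180 × (38.6 − 1.5855) = 6662.6 kip·in = 6662.6/12 = 555.22 kip·ft.

M_n ≈ 555 kip·ft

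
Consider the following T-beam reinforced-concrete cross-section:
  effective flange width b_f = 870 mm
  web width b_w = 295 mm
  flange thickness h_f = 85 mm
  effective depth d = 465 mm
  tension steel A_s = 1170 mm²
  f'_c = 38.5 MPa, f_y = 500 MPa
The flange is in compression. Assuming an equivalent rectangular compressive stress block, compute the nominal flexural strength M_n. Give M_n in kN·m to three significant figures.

Tension: T = A_s f_y = 1170 × 500 = 585000 N.
Try a within the flange: a = T/(0.85 f'_c b_f) = 585000/(0.85 × 38.5 × 870) = 20.55 mm.
Since a = 20.55 ≤ h_f = 85 mm, the stress block lies entirely in the flange; analyse as a rectangular beam of width b_f.
M_n = T(d − a/2) = 585000 × (465 − 10.275) = 266.01 × 10⁶ N·mm.
M_n = 266.01 kN·m.

M_n ≈ 266 kN·m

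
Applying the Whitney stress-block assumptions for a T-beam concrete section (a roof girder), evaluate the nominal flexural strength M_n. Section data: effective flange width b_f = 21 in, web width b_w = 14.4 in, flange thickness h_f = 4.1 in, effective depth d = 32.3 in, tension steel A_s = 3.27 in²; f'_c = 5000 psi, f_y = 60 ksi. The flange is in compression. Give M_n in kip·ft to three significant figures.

Tension: T = A_s f_y = 3.27 × 60 = 196.2 kips.
Try a within the flange: a = T/(0.85 f'_c b_f) = 196.2/(0.85 × 5 × 21) = 2.198 in.
Since a = 2.198 ≤ h_f = 4.1 in, the stress block lies entirely in the flange; analyse as a rectangular beam of width b_f.
M_n = T(d − a/2) = 196.2 × (32.3 − 1.099) = 6121.6 kip·in.
M_n = 6121.6/12 = 510.13 kip·ft.

M_n ≈ 510 kip·ft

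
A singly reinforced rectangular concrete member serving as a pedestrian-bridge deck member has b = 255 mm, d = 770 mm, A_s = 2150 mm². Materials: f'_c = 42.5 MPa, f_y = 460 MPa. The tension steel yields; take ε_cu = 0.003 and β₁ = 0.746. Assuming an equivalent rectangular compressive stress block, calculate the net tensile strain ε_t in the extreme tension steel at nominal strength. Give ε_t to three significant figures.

ε_t ≈ 0.0131

a = A_s f_y/(0.85 f'_c b) = 107.36 mm.
β₁ = 0.746, so c = a/β₁ = 107.36/0.746 = 143.91 mm.
From the linear strain diagram with ε_cu = 0.003: ε_t = 0.003 (d − c)/c = 0.003 × (770 − 143.91)/143.91 = 0.0131.
Since ε_t ≥ 0.005, the section is tension-controlled.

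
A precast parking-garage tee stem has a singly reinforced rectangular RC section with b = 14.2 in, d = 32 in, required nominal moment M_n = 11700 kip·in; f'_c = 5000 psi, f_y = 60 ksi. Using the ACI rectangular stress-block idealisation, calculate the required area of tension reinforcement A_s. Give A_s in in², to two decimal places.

A_s ≈ 6.82 in²

From M_n = 0.85 f'_c a b (d − a/2):
a = d − √(d² − 2M_n/(0.85 f'_c b)) = 32 − √(32² − 2 × 11700/(0.85 × 5 × 14.2)) = 6.776 in.
A_s = 0.85 f'_c a b / f_y = 0.85 × 5 × 6.776 × 14.2 / 60 = 6.816 in².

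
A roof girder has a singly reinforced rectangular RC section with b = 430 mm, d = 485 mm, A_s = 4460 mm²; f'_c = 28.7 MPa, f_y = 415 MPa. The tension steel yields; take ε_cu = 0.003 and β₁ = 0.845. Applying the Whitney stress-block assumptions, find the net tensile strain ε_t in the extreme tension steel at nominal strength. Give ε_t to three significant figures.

ε_t ≈ 0.00397

a = A_s f_y/(0.85 f'_c b) = 176.45 mm.
β₁ = 0.845, so c = a/β₁ = 176.45/0.845 = 208.82 mm.
From the linear strain diagram with ε_cu = 0.003: ε_t = 0.003 (d − c)/c = 0.003 × (485 − 208.82)/208.82 = 0.00397.
ε_t < 0.004 — the section is over-reinforced for flexure under ACI limits.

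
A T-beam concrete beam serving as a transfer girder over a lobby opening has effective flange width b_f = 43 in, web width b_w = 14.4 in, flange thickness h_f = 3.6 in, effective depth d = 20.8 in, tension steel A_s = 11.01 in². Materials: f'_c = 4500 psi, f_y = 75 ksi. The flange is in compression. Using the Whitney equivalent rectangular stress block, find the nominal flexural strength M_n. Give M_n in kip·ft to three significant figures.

M_n ≈ 1230 kip·ft

Tension: T = A_s f_y = 11.01 × 75 = 825.75 kips.
Try a within the flange: a = T/(0.85 f'_c b_f) = 825.75/(0.85 × 4.5 × 43) = 5.021 in.
a = 5.021 > h_f = 3.6 in: the block extends into the web. Split into flange-overhang and web parts.
C_f = 0.85 f'_c (b_f − b_w) h_f = 0.85 × 4.5 × (43 − 14.4) × 3.6 = 393.8 kips.
Remaining web compression depth: a_w = (T − C_f)/(0.85 f'_c b_w) = (825.75 − 393.8)/(0.85 × 4.5 × 14.4) = 7.842 in.
M_n = C_f(d − h_f/2) + (T − C_f)(d − a_w/2) = 393.8 × (20.8 − 1.8) + 431.95 × (20.8 − 3.921) = 7482.2 + 7290.9 = 14773.1 kip·in.
M_n = 14773.1/12 = 1231.09 kip·ft.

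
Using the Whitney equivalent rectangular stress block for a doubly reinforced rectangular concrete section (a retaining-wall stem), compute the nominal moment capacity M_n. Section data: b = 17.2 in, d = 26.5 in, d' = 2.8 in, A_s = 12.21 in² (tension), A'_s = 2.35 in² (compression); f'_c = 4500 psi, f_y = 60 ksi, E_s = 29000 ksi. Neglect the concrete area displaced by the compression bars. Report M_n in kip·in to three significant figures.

M_n ≈ 16400 kip·in

Assume both steels yield.
a = (A_s − A'_s) f_y/(0.85 f'_c b) = (12.21 − 2.35) × 60/(0.85 × 4.5 × 17.2) = 8.992 in.
c = a/β₁ = 8.992/0.825 = 10.899 in; ε'_s = 0.003(c − d')/c = 0.0022 ≥ ε_y = 0.0021, so the compression steel yields.
M_n = (A_s − A'_s) f_y (d − a/2) + A'_s f_y (d − d') = 591.6 × (26.5 − 4.496) + 141 × (26.5 − 2.8) = 13017.6 + 3341.7 = 16359.3 kip·in.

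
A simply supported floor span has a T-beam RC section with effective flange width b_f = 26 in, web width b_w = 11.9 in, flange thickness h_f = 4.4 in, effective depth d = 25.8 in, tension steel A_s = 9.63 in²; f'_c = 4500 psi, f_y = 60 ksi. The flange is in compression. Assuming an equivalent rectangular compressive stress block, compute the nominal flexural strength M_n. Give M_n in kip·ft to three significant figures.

M_n ≈ 1090 kip·ft

Tension: T = A_s f_y = 9.63 × 60 = 577.8 kips.
Try a within the flange: a = T/(0.85 f'_c b_f) = 577.8/(0.85 × 4.5 × 26) = 5.810 in.
a = 5.810 > h_f = 4.4 in: the block extends into the web. Split into flange-overhang and web parts.
C_f = 0.85 f'_c (b_f − b_w) h_f = 0.85 × 4.5 × (26 − 11.9) × 4.4 = 237.3 kips.
Remaining web compression depth: a_w = (T − C_f)/(0.85 f'_c b_w) = (577.8 − 237.3)/(0.85 × 4.5 × 11.9) = 7.481 in.
M_n = C_f(d − h_f/2) + (T − C_f)(d − a_w/2) = 237.3 × (25.8 − 2.2) + 340.5 × (25.8 − 3.7405) = 5600.3 + 7511.3 = 13111.6 kip·in.
M_n = 13111.6/12 = 1092.63 kip·ft.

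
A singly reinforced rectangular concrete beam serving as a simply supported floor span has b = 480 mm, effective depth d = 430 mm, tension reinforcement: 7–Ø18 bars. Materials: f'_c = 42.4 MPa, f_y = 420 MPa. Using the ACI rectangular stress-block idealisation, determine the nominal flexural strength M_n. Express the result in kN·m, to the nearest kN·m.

A_s = 7 × 254 = 1778 mm².
T = A_s f_y = 1778 × 420 = 746760 N = 746.76 kN.
From C = T: a = T/(0.85 f'_c b) = 746760/(0.85 × 42.4 × 480) = 43.17 mm.
M_n = T(d − a/2) = 746.76 kN × (430 − 21.585) mm = 304.99 kN·m.

M_n ≈ 305 kN·m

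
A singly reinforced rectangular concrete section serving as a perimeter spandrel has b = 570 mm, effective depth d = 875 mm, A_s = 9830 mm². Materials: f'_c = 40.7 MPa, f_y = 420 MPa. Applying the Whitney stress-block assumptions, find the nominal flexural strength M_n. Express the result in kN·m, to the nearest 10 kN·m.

T = A_s f_y = 9830 × 420 = 4128600 N = 4128.6 kN.
From C = T: a = T/(0.85 f'_c b) = 4128600/(0.85 × 40.7 × 570) = 209.37 mm.
M_n = T(d − a/2) = 4128.6 kN × (875 − 104.685) mm = 3180.32 kN·m.

M_n ≈ 3180 kN·m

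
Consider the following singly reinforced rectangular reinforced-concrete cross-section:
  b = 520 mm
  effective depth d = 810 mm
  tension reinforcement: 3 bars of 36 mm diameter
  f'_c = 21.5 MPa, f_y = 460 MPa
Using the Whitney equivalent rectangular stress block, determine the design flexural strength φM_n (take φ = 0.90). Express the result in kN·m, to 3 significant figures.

A_s = 3 × 1018 = 3054 mm².
T = A_s f_y = 3054 × 460 = 1404840 N = 1404.84 kN.
From C = T: a = T/(0.85 f'_c b) = 1404840/(0.85 × 21.5 × 520) = 147.83 mm.
M_n = T(d − a/2) = 1404.84 kN × (810 − 73.915) mm = 1034.08 kN·m.
φM_n = 0.90 × 1034.08 = 930.67 kN·m.

φM_n ≈ 931 kN·m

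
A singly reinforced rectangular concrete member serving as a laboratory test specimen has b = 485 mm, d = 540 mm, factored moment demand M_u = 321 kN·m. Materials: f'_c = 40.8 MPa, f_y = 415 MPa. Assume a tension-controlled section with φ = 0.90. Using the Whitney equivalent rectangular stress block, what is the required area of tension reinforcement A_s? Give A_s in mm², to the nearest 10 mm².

M_n = M_u/φ = 321/0.90 = 356.667 kN·m.
With M_n = 0.85 f'_c a b (d − a/2), solve the quadratic for a:
a = d − √(d² − 2M_n/(0.85 f'_c b)) = 540 − √(540² − 2 × 356.667×10⁶/(0.85 × 40.8 × 485)) = 40.81 mm.
A_s = 0.85 f'_c a b / f_y = 0.85 × 40.8 × 40.81 × 485 / 415 = 1654.0 mm².

A_s ≈ 1650 mm²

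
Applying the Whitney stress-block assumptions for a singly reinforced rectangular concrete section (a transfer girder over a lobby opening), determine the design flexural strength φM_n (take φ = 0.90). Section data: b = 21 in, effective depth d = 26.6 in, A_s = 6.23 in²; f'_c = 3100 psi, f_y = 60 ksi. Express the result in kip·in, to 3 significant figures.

φM_n ≈ 7810 kip·in

T = A_s f_y = 6.23 × 60 = 373.8 kips.
a = T/(0.85 f'_c b) = 373.8/(0.85 × 3.1 × 21) = 6.755 in.
M_n = T(d − a/2) = 373.8 × (26.6 − 3.3775) = 8680.6 kip·in.
φM_n = 0.90 × 8680.6 = 7812.5 kip·in.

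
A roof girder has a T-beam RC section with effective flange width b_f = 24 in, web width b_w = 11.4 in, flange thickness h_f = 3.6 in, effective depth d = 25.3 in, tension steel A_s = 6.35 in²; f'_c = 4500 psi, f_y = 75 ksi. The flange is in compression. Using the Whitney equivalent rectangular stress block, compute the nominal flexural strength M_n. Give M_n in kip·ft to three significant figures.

Tension: T = A_s f_y = 6.35 × 75 = 476.25 kips.
Try a within the flange: a = T/(0.85 f'_c b_f) = 476.25/(0.85 × 4.5 × 24) = 5.188 in.
a = 5.188 > h_f = 3.6 in: the block extends into the web. Split into flange-overhang and web parts.
C_f = 0.85 f'_c (b_f − b_w) h_f = 0.85 × 4.5 × (24 − 11.4) × 3.6 = 173.5 kips.
Remaining web compression depth: a_w = (T − C_f)/(0.85 f'_c b_w) = (476.25 − 173.5)/(0.85 × 4.5 × 11.4) = 6.943 in.
M_n = C_f(d − h_f/2) + (T − C_f)(d − a_w/2) = 173.5 × (25.3 − 1.8) + 302.75 × (25.3 − 3.4715) = 4077.3 + 6608.6 = 10685.9 kip·in.
M_n = 10685.9/12 = 890.49 kip·ft.

M_n ≈ 890 kip·ft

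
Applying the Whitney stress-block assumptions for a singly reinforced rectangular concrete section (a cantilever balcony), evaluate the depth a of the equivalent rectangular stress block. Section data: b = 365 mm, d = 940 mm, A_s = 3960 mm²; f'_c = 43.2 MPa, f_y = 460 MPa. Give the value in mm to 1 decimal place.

a ≈ 135.9 mm

T = A_s f_y = 3960 × 460 = 1821600 N = 1821.6 kN.
Setting C = 0.85 f'_c a b equal to T: a = 1821600/(0.85 × 43.2 × 365) = 135.9 mm.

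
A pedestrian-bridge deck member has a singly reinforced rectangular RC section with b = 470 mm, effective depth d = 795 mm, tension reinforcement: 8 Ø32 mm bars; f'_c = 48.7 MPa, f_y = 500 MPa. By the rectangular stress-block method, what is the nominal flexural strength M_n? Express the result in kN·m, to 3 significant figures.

M_n ≈ 2290 kN·m

A_s = 8 × 804 = 6432 mm².
T = A_s f_y = 6432 × 500 = 3216000 N = 3216 kN.
From C = T: a = T/(0.85 f'_c b) = 3216000/(0.85 × 48.7 × 470) = 165.30 mm.
M_n = T(d − a/2) = 3216 kN × (795 − 82.65) mm = 2290.92 kN·m.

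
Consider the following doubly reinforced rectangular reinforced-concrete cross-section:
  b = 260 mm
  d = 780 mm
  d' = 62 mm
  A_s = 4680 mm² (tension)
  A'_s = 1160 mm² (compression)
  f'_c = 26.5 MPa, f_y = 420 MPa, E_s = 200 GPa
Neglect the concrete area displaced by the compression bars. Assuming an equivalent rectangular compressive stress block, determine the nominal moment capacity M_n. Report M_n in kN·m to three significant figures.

M_n ≈ 1320 kN·m

Assume both tension and compression steel yield.
Net tension couple steel: A_s − A'_s = 3520 mm².
a = (A_s − A'_s) f_y / (0.85 f'_c b) = 1478400/(0.85 × 26.5 × 260) = 252.44 mm.
c = a/β₁ = 252.44/0.85 = 296.99 mm; ε'_s = 0.003(c − d')/c = 0.0024 ≥ f_y/E_s = 0.0021, so compression steel does yield.
M_n = (A_s − A'_s) f_y (d − a/2) + A'_s f_y (d − d') = [1478400 × (780 − 126.22) + 487200 × (780 − 62)] × 10⁻⁶ = 966.55 + 349.81 = 1316.36 kN·m.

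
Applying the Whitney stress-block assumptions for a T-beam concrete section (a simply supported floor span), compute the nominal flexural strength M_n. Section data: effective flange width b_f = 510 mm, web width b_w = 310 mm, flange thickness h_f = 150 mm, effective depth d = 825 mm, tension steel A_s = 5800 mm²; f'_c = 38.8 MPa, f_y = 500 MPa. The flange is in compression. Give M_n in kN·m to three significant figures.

Tension: T = A_s f_y = 5800 × 500 = 2900000 N.
Try a within the flange: a = T/(0.85 f'_c b_f) = 2900000/(0.85 × 38.8 × 510) = 172.42 mm.
a = 172.42 > h_f = 150 mm: the block extends into the web. Split into flange-overhang and web parts.
C_f = 0.85 f'_c (b_f − b_w) h_f = 0.85 × 38.8 × (510 − 310) × 150 = 989400 N.
Remaining web compression depth: a_w = (T − C_f)/(0.85 f'_c b_w) = (2900000 − 989400)/(0.85 × 38.8 × 310) = 186.88 mm.
M_n = C_f(d − h_f/2) + (T − C_f)(d − a_w/2) = 989400 × (825 − 75) + 1910600 × (825 − 93.44) = 742.05 + 1397.72 = 2139.77 × 10⁶ N·mm.
M_n = 2139.77 kN·m.

M_n ≈ 2140 kN·m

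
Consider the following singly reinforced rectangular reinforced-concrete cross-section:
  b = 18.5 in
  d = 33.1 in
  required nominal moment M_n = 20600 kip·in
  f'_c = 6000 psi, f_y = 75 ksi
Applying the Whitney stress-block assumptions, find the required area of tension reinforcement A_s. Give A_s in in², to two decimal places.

A_s ≈ 9.35 in²

From M_n = 0.85 f'_c a b (d − a/2):
a = d − √(d² − 2M_n/(0.85 f'_c b)) = 33.1 − √(33.1² − 2 × 20600/(0.85 × 6 × 18.5)) = 7.430 in.
A_s = 0.85 f'_c a b / f_y = 0.85 × 6 × 7.430 × 18.5 / 75 = 9.347 in².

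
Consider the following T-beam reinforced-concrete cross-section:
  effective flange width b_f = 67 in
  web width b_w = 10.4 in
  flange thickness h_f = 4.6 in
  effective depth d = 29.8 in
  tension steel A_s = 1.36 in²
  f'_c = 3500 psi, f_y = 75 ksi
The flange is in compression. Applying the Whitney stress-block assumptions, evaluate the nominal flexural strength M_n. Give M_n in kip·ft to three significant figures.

Tension: T = A_s f_y = 1.36 × 75 = 102 kips.
Try a within the flange: a = T/(0.85 f'_c b_f) = 102/(0.85 × 3.5 × 67) = 0.512 in.
Since a = 0.512 ≤ h_f = 4.6 in, the stress block lies entirely in the flange; analyse as a rectangular beam of width b_f.
M_n = T(d − a/2) = 102 × (29.8 − 0.256) = 3013.5 kip·in.
M_n = 3013.5/12 = 251.13 kip·ft.

M_n ≈ 251 kip·ft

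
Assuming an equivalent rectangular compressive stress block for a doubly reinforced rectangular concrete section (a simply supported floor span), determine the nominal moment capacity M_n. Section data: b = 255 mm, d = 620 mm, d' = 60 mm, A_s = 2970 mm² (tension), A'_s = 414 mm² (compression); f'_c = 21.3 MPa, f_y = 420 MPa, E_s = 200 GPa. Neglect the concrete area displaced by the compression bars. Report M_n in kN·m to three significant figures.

Assume both tension and compression steel yield.
Net tension couple steel: A_s − A'_s = 2556 mm².
a = (A_s − A'_s) f_y / (0.85 f'_c b) = 1073520/(0.85 × 21.3 × 255) = 232.53 mm.
c = a/β₁ = 232.53/0.85 = 273.56 mm; ε'_s = 0.003(c − d')/c = 0.0023 ≥ f_y/E_s = 0.0021, so compression steel does yield.
M_n = (A_s − A'_s) f_y (d − a/2) + A'_s f_y (d − d') = [1073520 × (620 − 116.265) + 173880 × (620 − 60)] × 10⁻⁶ = 540.77 + 97.37 = 638.14 kN·m.

M_n ≈ 638 kN·m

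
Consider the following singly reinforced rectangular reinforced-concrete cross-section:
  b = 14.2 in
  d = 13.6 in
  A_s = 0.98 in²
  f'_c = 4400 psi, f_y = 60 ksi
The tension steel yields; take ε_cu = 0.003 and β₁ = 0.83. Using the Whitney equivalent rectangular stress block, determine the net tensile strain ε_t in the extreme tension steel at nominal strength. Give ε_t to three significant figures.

a = A_s f_y/(0.85 f'_c b) = 1.107 in.
β₁ = 0.83, so c = a/β₁ = 1.107/0.83 = 1.334 in.
From the linear strain diagram with ε_cu = 0.003: ε_t = 0.003 (d − c)/c = 0.003 × (13.6 − 1.334)/1.334 = 0.0276.
Since ε_t ≥ 0.005, the section is tension-controlled.

ε_t ≈ 0.0276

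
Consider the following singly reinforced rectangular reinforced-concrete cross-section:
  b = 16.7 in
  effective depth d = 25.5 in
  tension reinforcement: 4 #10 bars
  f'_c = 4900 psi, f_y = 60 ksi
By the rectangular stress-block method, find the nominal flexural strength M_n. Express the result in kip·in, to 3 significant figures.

M_n ≈ 7100 kip·in

A_s = 4 × 1.27 = 5.08 in².
T = A_s f_y = 5.08 × 60 = 304.8 kips.
a = T/(0.85 f'_c b) = 304.8/(0.85 × 4.9 × 16.7) = 4.382 in.
M_n = T(d − a/2) = 304.8 × (25.5 − 2.191) = 7104.6 kip·in.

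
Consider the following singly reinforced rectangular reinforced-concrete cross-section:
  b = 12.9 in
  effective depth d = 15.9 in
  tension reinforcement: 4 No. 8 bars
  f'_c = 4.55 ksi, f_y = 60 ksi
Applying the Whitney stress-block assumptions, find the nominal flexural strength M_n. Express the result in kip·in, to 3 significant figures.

M_n ≈ 2650 kip·in

A_s = 4 × 0.79 = 3.16 in².
T = A_s f_y = 3.16 × 60 = 189.6 kips.
a = T/(0.85 f'_c b) = 189.6/(0.85 × 4.55 × 12.9) = 3.800 in.
M_n = T(d − a/2) = 189.6 × (15.9 − 1.9) = 2654.4 kip·in.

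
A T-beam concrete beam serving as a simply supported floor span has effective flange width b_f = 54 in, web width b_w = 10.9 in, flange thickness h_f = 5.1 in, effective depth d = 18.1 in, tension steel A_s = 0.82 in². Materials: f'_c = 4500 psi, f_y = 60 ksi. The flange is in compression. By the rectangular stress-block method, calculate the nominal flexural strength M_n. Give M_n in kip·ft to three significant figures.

Tension: T = A_s f_y = 0.82 × 60 = 49.2 kips.
Try a within the flange: a = T/(0.85 f'_c b_f) = 49.2/(0.85 × 4.5 × 54) = 0.238 in.
Since a = 0.238 ≤ h_f = 5.1 in, the stress block lies entirely in the flange; analyse as a rectangular beam of width b_f.
M_n = T(d − a/2) = 49.2 × (18.1 − 0.119) = 884.7 kip·in.
M_n = 884.7/12 = 73.73 kip·ft.

M_n ≈ 73.7 kip·ft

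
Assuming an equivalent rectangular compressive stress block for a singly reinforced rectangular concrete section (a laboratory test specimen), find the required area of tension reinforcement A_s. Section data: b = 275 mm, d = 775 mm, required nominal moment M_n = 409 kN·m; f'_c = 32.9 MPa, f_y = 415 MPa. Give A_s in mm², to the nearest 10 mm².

With M_n = 0.85 f'_c a b (d − a/2), solve the quadratic for a:
a = d − √(d² − 2M_n/(0.85 f'_c b)) = 775 − √(775² − 2 × 409×10⁶/(0.85 × 32.9 × 275)) = 71.96 mm.
A_s = 0.85 f'_c a b / f_y = 0.85 × 32.9 × 71.96 × 275 / 415 = 1333.5 mm².

A_s ≈ 1330 mm²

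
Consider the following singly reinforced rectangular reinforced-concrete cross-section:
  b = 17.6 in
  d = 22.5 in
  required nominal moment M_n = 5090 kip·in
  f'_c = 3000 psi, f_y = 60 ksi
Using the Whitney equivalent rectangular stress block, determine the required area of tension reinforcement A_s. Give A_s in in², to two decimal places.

A_s ≈ 4.33 in²

From M_n = 0.85 f'_c a b (d − a/2):
a = d − √(d² − 2M_n/(0.85 f'_c b)) = 22.5 − √(22.5² − 2 × 5090/(0.85 × 3 × 17.6)) = 5.784 in.
A_s = 0.85 f'_c a b / f_y = 0.85 × 3 × 5.784 × 17.6 / 60 = 4.326 in².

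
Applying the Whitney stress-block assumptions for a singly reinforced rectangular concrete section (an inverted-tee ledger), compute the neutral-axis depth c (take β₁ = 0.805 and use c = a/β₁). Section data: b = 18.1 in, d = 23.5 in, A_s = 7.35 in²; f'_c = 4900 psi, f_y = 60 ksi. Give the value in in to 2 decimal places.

T = A_s f_y = 7.35 × 60 = 441 kips.
a = T/(0.85 f'_c b) = 441/(0.85 × 4.9 × 18.1) = 5.8499 in.
With β₁ = 0.805, c = a/β₁ = 5.8499/0.805 = 7.27 in.

c ≈ 7.27 in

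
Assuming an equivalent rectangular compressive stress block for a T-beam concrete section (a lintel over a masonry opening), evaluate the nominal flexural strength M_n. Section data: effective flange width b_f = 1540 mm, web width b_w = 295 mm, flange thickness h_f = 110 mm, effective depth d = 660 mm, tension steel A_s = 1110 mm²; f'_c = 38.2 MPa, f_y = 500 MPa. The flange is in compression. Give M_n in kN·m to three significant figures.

M_n ≈ 363 kN·m

Tension: T = A_s f_y = 1110 × 500 = 555000 N.
Try a within the flange: a = T/(0.85 f'_c b_f) = 555000/(0.85 × 38.2 × 1540) = 11.10 mm.
Since a = 11.10 ≤ h_f = 110 mm, the stress block lies entirely in the flange; analyse as a rectangular beam of width b_f.
M_n = T(d − a/2) = 555000 × (660 − 5.55) = 363.22 × 10⁶ N·mm.
M_n = 363.22 kN·m.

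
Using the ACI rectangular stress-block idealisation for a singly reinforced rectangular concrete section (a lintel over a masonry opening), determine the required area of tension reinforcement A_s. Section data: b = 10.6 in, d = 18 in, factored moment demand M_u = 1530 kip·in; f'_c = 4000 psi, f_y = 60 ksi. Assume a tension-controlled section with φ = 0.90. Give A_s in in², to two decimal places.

M_n = M_u/φ = 1530/0.90 = 1700 kip·in.
From M_n = 0.85 f'_c a b (d − a/2):
a = d − √(d² − 2M_n/(0.85 f'_c b)) = 18 − √(18² − 2 × 1700/(0.85 × 4 × 10.6)) = 2.845 in.
A_s = 0.85 f'_c a b / f_y = 0.85 × 4 × 2.845 × 10.6 / 60 = 1.709 in².

A_s ≈ 1.71 in²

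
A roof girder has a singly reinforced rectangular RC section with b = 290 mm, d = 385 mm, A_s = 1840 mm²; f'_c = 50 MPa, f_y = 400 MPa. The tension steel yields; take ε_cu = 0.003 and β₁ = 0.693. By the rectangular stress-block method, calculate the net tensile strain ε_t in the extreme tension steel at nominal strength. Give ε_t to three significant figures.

ε_t ≈ 0.0104

a = A_s f_y/(0.85 f'_c b) = 59.72 mm.
β₁ = 0.693, so c = a/β₁ = 59.72/0.693 = 86.18 mm.
From the linear strain diagram with ε_cu = 0.003: ε_t = 0.003 (d − c)/c = 0.003 × (385 − 86.18)/86.18 = 0.0104.
Since ε_t ≥ 0.005, the section is tension-controlled.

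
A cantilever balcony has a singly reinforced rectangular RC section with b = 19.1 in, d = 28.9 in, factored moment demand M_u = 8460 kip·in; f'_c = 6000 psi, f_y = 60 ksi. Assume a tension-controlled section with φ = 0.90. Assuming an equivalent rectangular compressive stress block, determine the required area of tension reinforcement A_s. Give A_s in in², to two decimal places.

A_s ≈ 5.78 in²

M_n = M_u/φ = 8460/0.90 = 9400 kip·in.
From M_n = 0.85 f'_c a b (d − a/2):
a = d − √(d² − 2M_n/(0.85 f'_c b)) = 28.9 − √(28.9² − 2 × 9400/(0.85 × 6 × 19.1)) = 3.558 in.
A_s = 0.85 f'_c a b / f_y = 0.85 × 6 × 3.558 × 19.1 / 60 = 5.776 in².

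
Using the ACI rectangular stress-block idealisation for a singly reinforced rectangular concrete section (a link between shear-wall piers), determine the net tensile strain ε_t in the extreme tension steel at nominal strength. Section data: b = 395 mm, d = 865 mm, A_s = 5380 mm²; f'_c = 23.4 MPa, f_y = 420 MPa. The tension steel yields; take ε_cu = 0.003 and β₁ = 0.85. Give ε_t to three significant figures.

ε_t ≈ 0.00467

a = A_s f_y/(0.85 f'_c b) = 287.61 mm.
β₁ = 0.85, so c = a/β₁ = 287.61/0.85 = 338.36 mm.
From the linear strain diagram with ε_cu = 0.003: ε_t = 0.003 (d − c)/c = 0.003 × (865 − 338.36)/338.36 = 0.00467.
ε_t is between 0.004 and 0.005 — transition zone.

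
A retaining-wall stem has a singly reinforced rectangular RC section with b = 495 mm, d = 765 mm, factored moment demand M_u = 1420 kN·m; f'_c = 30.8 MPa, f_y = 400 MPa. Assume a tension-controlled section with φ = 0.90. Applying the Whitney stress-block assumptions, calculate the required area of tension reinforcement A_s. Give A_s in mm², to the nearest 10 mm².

M_n = M_u/φ = 1420/0.90 = 1577.78 kN·m.
With M_n = 0.85 f'_c a b (d − a/2), solve the quadratic for a:
a = d − √(d² − 2M_n/(0.85 f'_c b)) = 765 − √(765² − 2 × 1577.78×10⁶/(0.85 × 30.8 × 495)) = 180.43 mm.
A_s = 0.85 f'_c a b / f_y = 0.85 × 30.8 × 180.43 × 495 / 400 = 5845.5 mm².

A_s ≈ 5850 mm²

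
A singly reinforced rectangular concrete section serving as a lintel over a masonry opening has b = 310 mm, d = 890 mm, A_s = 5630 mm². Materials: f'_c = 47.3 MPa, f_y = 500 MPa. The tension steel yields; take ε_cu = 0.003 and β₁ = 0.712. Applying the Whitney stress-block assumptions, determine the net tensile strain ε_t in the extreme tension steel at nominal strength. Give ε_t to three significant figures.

a = A_s f_y/(0.85 f'_c b) = 225.86 mm.
β₁ = 0.712, so c = a/β₁ = 225.86/0.712 = 317.22 mm.
From the linear strain diagram with ε_cu = 0.003: ε_t = 0.003 (d − c)/c = 0.003 × (890 − 317.22)/317.22 = 0.00542.
Since ε_t ≥ 0.005, the section is tension-controlled.

ε_t ≈ 0.00542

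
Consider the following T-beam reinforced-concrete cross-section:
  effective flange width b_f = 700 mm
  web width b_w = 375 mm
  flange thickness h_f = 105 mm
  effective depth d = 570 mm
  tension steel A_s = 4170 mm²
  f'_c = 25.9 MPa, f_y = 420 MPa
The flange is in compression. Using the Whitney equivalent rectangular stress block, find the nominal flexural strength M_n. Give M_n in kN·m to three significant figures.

Tension: T = A_s f_y = 4170 × 420 = 1751400 N.
Try a within the flange: a = T/(0.85 f'_c b_f) = 1751400/(0.85 × 25.9 × 700) = 113.65 mm.
a = 113.65 > h_f = 105 mm: the block extends into the web. Split into flange-overhang and web parts.
C_f = 0.85 f'_c (b_f − b_w) h_f = 0.85 × 25.9 × (700 − 375) × 105 = 751262 N.
Remaining web compression depth: a_w = (T − C_f)/(0.85 f'_c b_w) = (1751400 − 751262)/(0.85 × 25.9 × 375) = 121.15 mm.
M_n = C_f(d − h_f/2) + (T − C_f)(d − a_w/2) = 751262 × (570 − 52.5) + 1000138 × (570 − 60.575) = 388.78 + 509.50 = 898.28 × 10⁶ N·mm.
M_n = 898.28 kN·m.

M_n ≈ 898 kN·m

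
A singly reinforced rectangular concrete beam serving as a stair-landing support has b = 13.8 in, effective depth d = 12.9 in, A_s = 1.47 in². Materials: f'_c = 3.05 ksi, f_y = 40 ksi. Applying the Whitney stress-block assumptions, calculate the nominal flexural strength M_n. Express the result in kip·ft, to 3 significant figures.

T = A_s f_y = 1.47 × 40 = 58.8 kips.
a = T/(0.85 f'_c b) = 58.8/(0.85 × 3.05 × 13.8) = 1.644 in.
M_n = T(d − a/2) = 58.8 × (12.9 − 0.822) = 710.2 kip·in = 710.2/12 = 59.18 kip·ft.

M_n ≈ 59.2 kip·ft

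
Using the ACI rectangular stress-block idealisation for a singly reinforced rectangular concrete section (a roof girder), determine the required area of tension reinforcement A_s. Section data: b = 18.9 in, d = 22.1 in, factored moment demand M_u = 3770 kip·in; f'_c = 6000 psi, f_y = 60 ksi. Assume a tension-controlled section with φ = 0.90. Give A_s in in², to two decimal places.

A_s ≈ 3.31 in²

M_n = M_u/φ = 3770/0.90 = 4188.89 kip·in.
From M_n = 0.85 f'_c a b (d − a/2):
a = d − √(d² − 2M_n/(0.85 f'_c b)) = 22.1 − √(22.1² − 2 × 4188.89/(0.85 × 6 × 18.9)) = 2.063 in.
A_s = 0.85 f'_c a b / f_y = 0.85 × 6 × 2.063 × 18.9 / 60 = 3.314 in².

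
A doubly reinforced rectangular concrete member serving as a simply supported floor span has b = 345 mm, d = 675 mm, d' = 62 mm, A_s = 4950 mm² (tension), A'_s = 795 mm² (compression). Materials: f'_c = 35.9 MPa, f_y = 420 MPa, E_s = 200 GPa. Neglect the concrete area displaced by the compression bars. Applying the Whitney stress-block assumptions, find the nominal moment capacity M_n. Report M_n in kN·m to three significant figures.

M_n ≈ 1240 kN·m

Assume both tension and compression steel yield.
Net tension couple steel: A_s − A'_s = 4155 mm².
a = (A_s − A'_s) f_y / (0.85 f'_c b) = 1745100/(0.85 × 35.9 × 345) = 165.76 mm.
c = a/β₁ = 165.76/0.794 = 208.77 mm; ε'_s = 0.003(c − d')/c = 0.0021 ≥ f_y/E_s = 0.0021, so compression steel does yield.
M_n = (A_s − A'_s) f_y (d − a/2) + A'_s f_y (d − d') = [1745100 × (675 − 82.88) + 333900 × (675 − 62)] × 10⁻⁶ = 1033.31 + 204.68 = 1237.99 kN·m.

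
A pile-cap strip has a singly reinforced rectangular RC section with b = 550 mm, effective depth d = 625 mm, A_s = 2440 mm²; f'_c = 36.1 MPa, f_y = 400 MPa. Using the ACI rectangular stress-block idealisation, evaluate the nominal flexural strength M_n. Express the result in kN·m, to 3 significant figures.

M_n ≈ 582 kN·m

T = A_s f_y = 2440 × 400 = 976000 N = 976 kN.
From C = T: a = T/(0.85 f'_c b) = 976000/(0.85 × 36.1 × 550) = 57.83 mm.
M_n = T(d − a/2) = 976 kN × (625 − 28.915) mm = 581.78 kN·m.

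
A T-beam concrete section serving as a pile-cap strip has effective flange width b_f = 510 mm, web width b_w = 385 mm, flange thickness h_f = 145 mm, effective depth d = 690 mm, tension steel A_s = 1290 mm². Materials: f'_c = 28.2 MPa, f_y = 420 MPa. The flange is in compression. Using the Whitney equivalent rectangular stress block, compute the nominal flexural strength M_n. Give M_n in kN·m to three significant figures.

Tension: T = A_s f_y = 1290 × 420 = 541800 N.
Try a within the flange: a = T/(0.85 f'_c b_f) = 541800/(0.85 × 28.2 × 510) = 44.32 mm.
Since a = 44.32 ≤ h_f = 145 mm, the stress block lies entirely in the flange; analyse as a rectangular beam of width b_f.
M_n = T(d − a/2) = 541800 × (690 − 22.16) = 361.84 × 10⁶ N·mm.
M_n = 361.84 kN·m.

M_n ≈ 362 kN·m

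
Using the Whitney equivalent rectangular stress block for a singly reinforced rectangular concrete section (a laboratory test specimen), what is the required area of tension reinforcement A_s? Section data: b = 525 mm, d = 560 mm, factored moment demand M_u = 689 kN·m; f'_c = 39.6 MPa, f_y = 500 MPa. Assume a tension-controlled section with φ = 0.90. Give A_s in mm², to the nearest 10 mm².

M_n = M_u/φ = 689/0.90 = 765.556 kN·m.
With M_n = 0.85 f'_c a b (d − a/2), solve the quadratic for a:
a = d − √(d² − 2M_n/(0.85 f'_c b)) = 560 − √(560² − 2 × 765.556×10⁶/(0.85 × 39.6 × 525)) = 83.60 mm.
A_s = 0.85 f'_c a b / f_y = 0.85 × 39.6 × 83.60 × 525 / 500 = 2954.7 mm².

A_s ≈ 2950 mm²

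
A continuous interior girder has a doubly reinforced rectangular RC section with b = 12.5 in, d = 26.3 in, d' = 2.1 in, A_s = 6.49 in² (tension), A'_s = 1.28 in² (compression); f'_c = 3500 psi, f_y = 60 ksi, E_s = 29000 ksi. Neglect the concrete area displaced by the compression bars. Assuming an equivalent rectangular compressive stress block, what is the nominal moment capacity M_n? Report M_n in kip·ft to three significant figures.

Assume both steels yield.
a = (A_s − A'_s) f_y/(0.85 f'_c b) = (6.49 − 1.28) × 60/(0.85 × 3.5 × 12.5) = 8.406 in.
c = a/β₁ = 8.406/0.85 = 9.889 in; ε'_s = 0.003(c − d')/c = 0.0024 ≥ ε_y = 0.0021, so the compression steel yields.
M_n = (A_s − A'_s) f_y (d − a/2) + A'_s f_y (d − d') = 312.6 × (26.3 − 4.203) + 76.8 × (26.3 − 2.1) = 6907.5 + 1858.6 = 8766.1 kip·in = 8766.1/12 = 730.51 kip·ft.

M_n ≈ 731 kip·ft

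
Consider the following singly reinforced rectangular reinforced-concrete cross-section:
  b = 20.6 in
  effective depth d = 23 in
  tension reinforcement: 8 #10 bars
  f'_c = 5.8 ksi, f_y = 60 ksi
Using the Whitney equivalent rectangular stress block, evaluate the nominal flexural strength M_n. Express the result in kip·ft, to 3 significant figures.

A_s = 8 × 1.27 = 10.16 in².
T = A_s f_y = 10.16 × 60 = 609.6 kips.
a = T/(0.85 f'_c b) = 609.6/(0.85 × 5.8 × 20.6) = 6.002 in.
M_n = T(d − a/2) = 609.6 × (23 − 3.001) = 12191.4 kip·in = 12191.4/12 = 1015.95 kip·ft.

M_n ≈ 1020 kip·ft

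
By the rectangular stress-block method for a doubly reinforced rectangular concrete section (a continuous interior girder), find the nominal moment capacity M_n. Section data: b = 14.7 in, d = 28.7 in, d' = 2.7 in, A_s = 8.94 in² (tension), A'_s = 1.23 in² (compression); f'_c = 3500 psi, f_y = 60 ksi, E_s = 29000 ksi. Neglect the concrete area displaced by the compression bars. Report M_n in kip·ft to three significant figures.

Assume both steels yield.
a = (A_s − A'_s) f_y/(0.85 f'_c b) = (8.94 − 1.23) × 60/(0.85 × 3.5 × 14.7) = 10.578 in.
c = a/β₁ = 10.578/0.85 = 12.445 in; ε'_s = 0.003(c − d')/c = 0.0023 ≥ ε_y = 0.0021, so the compression steel yields.
M_n = (A_s − A'_s) f_y (d − a/2) + A'_s f_y (d − d') = 462.6 × (28.7 − 5.289) + 73.8 × (28.7 − 2.7) = 10829.9 + 1918.8 = 12748.7 kip·in = 12748.7/12 = 1062.39 kip·ft.

M_n ≈ 1060 kip·ft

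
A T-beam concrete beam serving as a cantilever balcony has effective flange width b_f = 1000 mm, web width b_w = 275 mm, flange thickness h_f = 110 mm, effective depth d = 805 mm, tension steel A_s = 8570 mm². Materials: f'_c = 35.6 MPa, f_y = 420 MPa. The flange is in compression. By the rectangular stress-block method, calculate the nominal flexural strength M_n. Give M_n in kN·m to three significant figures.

M_n ≈ 2680 kN·m

Tension: T = A_s f_y = 8570 × 420 = 3599400 N.
Try a within the flange: a = T/(0.85 f'_c b_f) = 3599400/(0.85 × 35.6 × 1000) = 118.95 mm.
a = 118.95 > h_f = 110 mm: the block extends into the web. Split into flange-overhang and web parts.
C_f = 0.85 f'_c (b_f − b_w) h_f = 0.85 × 35.6 × (1000 − 275) × 110 = 2413235 N.
Remaining web compression depth: a_w = (T − C_f)/(0.85 f'_c b_w) = (3599400 − 2413235)/(0.85 × 35.6 × 275) = 142.54 mm.
M_n = C_f(d − h_f/2) + (T − C_f)(d − a_w/2) = 2413235 × (805 − 55) + 1186165 × (805 − 71.27) = 1809.93 + 870.32 = 2680.25 × 10⁶ N·mm.
M_n = 2680.25 kN·m.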